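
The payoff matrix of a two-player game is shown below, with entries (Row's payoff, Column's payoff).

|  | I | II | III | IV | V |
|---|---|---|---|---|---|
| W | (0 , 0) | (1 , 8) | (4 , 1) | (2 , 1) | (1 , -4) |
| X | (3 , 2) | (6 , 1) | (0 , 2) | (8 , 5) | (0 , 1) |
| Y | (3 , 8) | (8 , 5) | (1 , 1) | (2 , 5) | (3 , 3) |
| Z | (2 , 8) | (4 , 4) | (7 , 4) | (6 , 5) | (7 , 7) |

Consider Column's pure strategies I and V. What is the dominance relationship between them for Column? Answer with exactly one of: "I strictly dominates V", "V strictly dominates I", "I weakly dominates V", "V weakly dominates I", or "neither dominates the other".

Compare I to V across each opponent action: W: 0>-4, X: 2>1, Y: 8>3, Z: 8>7.
I gives a strictly higher payoff against each opponent action, so I strictly dominates V.

I strictly dominates V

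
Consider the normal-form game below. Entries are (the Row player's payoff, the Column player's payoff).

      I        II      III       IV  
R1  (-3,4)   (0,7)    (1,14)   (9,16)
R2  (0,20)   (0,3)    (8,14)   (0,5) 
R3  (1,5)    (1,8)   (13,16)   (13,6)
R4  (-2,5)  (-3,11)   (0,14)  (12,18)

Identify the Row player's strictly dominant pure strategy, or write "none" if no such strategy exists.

R3

R3 vs R1: I: 1>-3, II: 1>0, III: 13>1, IV: 13>9.
R3 vs R2: I: 1>0, II: 1>0, III: 13>8, IV: 13>0.
R3 vs R4: I: 1>-2, II: 1>-3, III: 13>0, IV: 13>12.
R3 strictly beats every other strategy against every opponent action, so it is strictly dominant.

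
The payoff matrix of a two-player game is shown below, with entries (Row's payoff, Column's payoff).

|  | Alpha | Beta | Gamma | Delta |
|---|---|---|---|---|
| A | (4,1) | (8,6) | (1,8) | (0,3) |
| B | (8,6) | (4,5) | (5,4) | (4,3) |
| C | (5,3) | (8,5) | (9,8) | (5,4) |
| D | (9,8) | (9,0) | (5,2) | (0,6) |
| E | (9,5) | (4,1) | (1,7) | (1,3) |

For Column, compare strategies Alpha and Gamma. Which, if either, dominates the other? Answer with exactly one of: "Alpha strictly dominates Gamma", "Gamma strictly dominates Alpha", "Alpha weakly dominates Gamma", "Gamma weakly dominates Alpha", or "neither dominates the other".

Alpha's payoffs vs Gamma's, by Row's action — A: 1<8, B: 6>4, C: 3<8, D: 8>2, E: 5<7.
Alpha does better at B, D but worse at A, C, E; neither strategy dominates the other.

neither dominates the other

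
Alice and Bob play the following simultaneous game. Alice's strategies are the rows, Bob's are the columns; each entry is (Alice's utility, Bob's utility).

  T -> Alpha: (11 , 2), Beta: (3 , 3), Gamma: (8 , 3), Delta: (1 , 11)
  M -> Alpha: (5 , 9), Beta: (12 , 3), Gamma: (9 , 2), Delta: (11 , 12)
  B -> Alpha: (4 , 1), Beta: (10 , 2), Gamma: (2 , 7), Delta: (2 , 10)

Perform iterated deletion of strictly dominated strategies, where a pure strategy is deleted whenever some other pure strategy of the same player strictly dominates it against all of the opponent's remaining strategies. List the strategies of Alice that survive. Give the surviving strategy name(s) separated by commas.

M

For Alice, M strictly dominates B on the remaining columns (Alpha: 5>4, Beta: 12>10, Gamma: 9>2, Delta: 11>2); eliminate B.
Column Alpha is eliminated: Delta beats it against every remaining row (T: 11>2, M: 12>9).
Row T is eliminated: M beats it against every remaining column (Beta: 12>3, Gamma: 9>8, Delta: 11>1).
Column Beta is eliminated: Delta beats it against every remaining row (M: 12>3).
Column Gamma is eliminated: Delta beats it against every remaining row (M: 12>2).
Among the remaining strategies, none is strictly dominated by another pure strategy of the same player, so the elimination stops.
Surviving strategies — Alice: {M}; Bob: {Delta}.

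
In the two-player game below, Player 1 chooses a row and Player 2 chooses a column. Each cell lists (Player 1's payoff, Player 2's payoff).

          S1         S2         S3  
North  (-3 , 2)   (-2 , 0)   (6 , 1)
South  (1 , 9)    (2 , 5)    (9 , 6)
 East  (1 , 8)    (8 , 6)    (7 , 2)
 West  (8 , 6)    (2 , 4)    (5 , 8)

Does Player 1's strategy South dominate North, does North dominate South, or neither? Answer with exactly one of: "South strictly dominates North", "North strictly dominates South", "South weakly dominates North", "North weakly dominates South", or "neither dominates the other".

South's payoffs vs North's, by Player 2's action — S1: 1>-3, S2: 2>-2, S3: 9>6.
Every comparison favours South, so South strictly dominates North.

South strictly dominates North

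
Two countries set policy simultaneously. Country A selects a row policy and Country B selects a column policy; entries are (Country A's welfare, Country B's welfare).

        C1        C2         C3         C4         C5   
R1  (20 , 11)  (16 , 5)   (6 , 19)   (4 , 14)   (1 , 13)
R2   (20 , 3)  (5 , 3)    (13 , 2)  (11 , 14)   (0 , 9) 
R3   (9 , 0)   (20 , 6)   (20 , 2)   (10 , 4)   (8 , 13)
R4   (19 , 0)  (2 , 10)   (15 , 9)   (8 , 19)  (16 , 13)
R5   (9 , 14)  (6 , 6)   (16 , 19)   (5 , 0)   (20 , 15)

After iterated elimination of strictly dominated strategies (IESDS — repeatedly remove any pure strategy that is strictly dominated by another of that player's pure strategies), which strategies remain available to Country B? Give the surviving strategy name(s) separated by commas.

C3, C4, C5

For Country B, C5 strictly dominates C1 on the remaining rows (R1: 13>11, R2: 9>3, R3: 13>0, R4: 13>0, R5: 15>14); eliminate C1.
For Country A, R3 strictly dominates R1 on the remaining columns (C2: 20>16, C3: 20>6, C4: 10>4, C5: 8>1); eliminate R1.
Country B's strategy C2 is strictly dominated by C5 (R2: 9>3, R3: 13>6, R4: 13>10, R5: 15>6) and is removed.
Among the remaining strategies, none is strictly dominated by another pure strategy of the same player, so the elimination stops.
Surviving strategies — Country A: {R2, R3, R4, R5}; Country B: {C3, C4, C5}.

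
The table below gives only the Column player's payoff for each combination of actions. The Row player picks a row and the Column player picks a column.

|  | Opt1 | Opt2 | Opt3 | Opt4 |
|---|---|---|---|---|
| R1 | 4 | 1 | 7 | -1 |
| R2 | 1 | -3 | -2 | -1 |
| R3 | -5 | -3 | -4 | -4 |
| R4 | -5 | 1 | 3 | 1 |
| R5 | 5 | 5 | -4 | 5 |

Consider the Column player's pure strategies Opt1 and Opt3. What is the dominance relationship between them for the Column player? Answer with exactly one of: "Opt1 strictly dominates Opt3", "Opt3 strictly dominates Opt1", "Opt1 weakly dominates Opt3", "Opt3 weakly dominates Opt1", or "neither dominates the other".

Compare Opt1 to Opt3 across each choice by the Row player: R1: 4<7, R2: 1>-2, R3: -5<-4, R4: -5<3, R5: 5>-4.
Opt1 does better at R2, R5 but worse at R1, R3, R4; neither strategy dominates the other.

neither dominates the other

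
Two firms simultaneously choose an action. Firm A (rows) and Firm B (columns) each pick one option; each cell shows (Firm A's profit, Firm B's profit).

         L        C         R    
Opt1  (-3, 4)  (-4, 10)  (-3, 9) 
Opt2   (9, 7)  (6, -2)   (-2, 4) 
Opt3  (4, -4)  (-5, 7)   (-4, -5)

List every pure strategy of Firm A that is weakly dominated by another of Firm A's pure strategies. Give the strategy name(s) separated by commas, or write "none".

Opt2 weakly dominates Opt1 — L: 9>-3, C: 6>-4, R: -2>-3.
Nothing dominates Opt2: Opt1 at L (9>-3); Opt3 at L (9>4).
Opt3 is weakly dominated by Opt2 (L: 9>4, C: 6>-5, R: -2>-4).

Opt1, Opt3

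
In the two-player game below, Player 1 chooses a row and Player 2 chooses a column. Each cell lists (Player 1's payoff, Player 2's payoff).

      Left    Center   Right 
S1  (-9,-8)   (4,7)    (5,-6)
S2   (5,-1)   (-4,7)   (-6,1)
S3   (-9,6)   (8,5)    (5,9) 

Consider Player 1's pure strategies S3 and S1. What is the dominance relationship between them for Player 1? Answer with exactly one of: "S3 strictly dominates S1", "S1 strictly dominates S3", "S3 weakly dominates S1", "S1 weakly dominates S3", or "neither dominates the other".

S3 weakly dominates S1

Compare S3 to S1 across each opponent action: Left: -9=-9, Center: 8>4, Right: 5=5.
S3 is at least as good everywhere and strictly better somewhere (tied only at Left, Right), so S3 weakly but not strictly dominates S1.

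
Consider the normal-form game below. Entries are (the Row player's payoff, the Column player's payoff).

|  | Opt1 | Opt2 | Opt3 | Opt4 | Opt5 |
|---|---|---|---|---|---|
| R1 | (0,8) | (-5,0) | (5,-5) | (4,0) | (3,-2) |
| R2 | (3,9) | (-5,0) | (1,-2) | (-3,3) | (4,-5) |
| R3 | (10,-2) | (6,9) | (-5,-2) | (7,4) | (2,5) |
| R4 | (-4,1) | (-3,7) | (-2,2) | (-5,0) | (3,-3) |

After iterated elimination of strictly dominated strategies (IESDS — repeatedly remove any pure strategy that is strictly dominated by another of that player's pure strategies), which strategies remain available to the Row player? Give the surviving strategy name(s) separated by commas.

For the Column player, Opt2 strictly dominates Opt3 on the remaining rows (R1: 0>-5, R2: 0>-2, R3: 9>-2, R4: 7>2); eliminate Opt3.
Column Opt5 is eliminated: Opt2 beats it against every remaining row (R1: 0>-2, R2: 0>-5, R3: 9>5, R4: 7>-3).
For the Row player, R3 strictly dominates R1 on the remaining columns (Opt1: 10>0, Opt2: 6>-5, Opt4: 7>4); eliminate R1.
The Row player's strategy R2 is strictly dominated by R3 (Opt1: 10>3, Opt2: 6>-5, Opt4: 7>-3) and is removed.
For the Row player, R3 strictly dominates R4 on the remaining columns (Opt1: 10>-4, Opt2: 6>-3, Opt4: 7>-5); eliminate R4.
For the Column player, Opt2 strictly dominates Opt1 on the remaining rows (R3: 9>-2); eliminate Opt1.
Column Opt4 is eliminated: Opt2 beats it against every remaining row (R3: 9>4).
Among the remaining strategies, none is strictly dominated by another pure strategy of the same player, so the elimination stops.
Surviving strategies — the Row player: {R3}; the Column player: {Opt2}.

R3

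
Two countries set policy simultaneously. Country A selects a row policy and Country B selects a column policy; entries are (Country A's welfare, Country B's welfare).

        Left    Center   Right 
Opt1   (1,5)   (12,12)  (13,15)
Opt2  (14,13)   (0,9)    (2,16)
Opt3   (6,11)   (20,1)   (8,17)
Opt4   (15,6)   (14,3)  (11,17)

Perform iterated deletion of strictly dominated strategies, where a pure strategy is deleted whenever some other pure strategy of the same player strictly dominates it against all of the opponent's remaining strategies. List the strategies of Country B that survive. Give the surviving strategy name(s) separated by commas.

For Country A, Opt4 strictly dominates Opt2 on the remaining columns (Left: 15>14, Center: 14>0, Right: 11>2); eliminate Opt2.
For Country B, Right strictly dominates Left on the remaining rows (Opt1: 15>5, Opt3: 17>11, Opt4: 17>6); eliminate Left.
Country B's strategy Center is strictly dominated by Right (Opt1: 15>12, Opt3: 17>1, Opt4: 17>3) and is removed.
Row Opt3 is eliminated: Opt1 beats it against every remaining column (Right: 13>8).
Country A's strategy Opt4 is strictly dominated by Opt1 (Right: 13>11) and is removed.
Among the remaining strategies, none is strictly dominated by another pure strategy of the same player, so the elimination stops.
Surviving strategies — Country A: {Opt1}; Country B: {Right}.

Right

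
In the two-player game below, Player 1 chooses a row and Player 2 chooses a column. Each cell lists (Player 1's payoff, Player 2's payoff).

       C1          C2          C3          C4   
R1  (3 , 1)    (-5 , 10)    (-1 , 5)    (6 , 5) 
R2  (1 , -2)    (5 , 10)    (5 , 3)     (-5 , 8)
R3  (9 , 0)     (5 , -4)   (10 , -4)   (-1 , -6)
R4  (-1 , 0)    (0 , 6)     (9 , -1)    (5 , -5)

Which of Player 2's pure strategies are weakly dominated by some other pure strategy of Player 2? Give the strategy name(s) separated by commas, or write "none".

Nothing dominates C1: C2 at R3 (0>-4); C3 at R3 (0>-4); C4 at R3 (0>-6).
C2 is not dominated — it holds its own against C1 at R1 (10>1); C3 at R1 (10>5); C4 at R1 (10>5).
C2 weakly dominates C3 — R1: 10>5, R2: 10>3, R3: -4=-4, R4: 6>-1.
C2 weakly dominates C4 — R1: 10>5, R2: 10>8, R3: -4>-6, R4: 6>-5.

C3, C4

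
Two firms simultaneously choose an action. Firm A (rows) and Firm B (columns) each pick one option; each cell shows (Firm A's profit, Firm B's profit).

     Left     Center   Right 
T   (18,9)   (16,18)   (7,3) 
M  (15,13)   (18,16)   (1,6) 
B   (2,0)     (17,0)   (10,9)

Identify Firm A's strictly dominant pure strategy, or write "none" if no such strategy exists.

none

T fails to dominate M at Center (16<18).
M fails to dominate T at Left (15<18).
B fails to dominate T at Left (2<18).
No single strategy dominates all the others.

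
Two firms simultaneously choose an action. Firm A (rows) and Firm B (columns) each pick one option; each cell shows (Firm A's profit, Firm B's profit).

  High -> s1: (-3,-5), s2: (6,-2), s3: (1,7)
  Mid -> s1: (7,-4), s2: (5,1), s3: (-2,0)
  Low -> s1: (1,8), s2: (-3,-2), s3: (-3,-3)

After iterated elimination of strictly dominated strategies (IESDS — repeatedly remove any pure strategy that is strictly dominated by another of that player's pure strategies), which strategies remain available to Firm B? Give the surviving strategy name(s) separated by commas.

s3

Row Low is eliminated: Mid beats it against every remaining column (s1: 7>1, s2: 5>-3, s3: -2>-3).
For Firm B, s2 strictly dominates s1 on the remaining rows (High: -2>-5, Mid: 1>-4); eliminate s1.
Firm A's strategy Mid is strictly dominated by High (s2: 6>5, s3: 1>-2) and is removed.
Firm B's strategy s2 is strictly dominated by s3 (High: 7>-2) and is removed.
Among the remaining strategies, none is strictly dominated by another pure strategy of the same player, so the elimination stops.
Surviving strategies — Firm A: {High}; Firm B: {s3}.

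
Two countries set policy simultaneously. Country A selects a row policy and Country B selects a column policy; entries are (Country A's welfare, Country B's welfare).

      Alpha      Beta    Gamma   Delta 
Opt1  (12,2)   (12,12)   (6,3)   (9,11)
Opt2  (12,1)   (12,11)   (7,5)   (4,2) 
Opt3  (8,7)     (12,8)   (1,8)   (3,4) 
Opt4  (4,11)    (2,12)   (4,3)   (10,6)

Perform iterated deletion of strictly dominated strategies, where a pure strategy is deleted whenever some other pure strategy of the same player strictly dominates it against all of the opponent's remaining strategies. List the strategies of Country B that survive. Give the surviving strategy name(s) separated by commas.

Beta, Gamma

Column Alpha is eliminated: Beta beats it against every remaining row (Opt1: 12>2, Opt2: 11>1, Opt3: 8>7, Opt4: 12>11).
Column Delta is eliminated: Beta beats it against every remaining row (Opt1: 12>11, Opt2: 11>2, Opt3: 8>4, Opt4: 12>6).
For Country A, Opt1 strictly dominates Opt4 on the remaining columns (Beta: 12>2, Gamma: 6>4); eliminate Opt4.
Among the remaining strategies, none is strictly dominated by another pure strategy of the same player, so the elimination stops.
Surviving strategies — Country A: {Opt1, Opt2, Opt3}; Country B: {Beta, Gamma}.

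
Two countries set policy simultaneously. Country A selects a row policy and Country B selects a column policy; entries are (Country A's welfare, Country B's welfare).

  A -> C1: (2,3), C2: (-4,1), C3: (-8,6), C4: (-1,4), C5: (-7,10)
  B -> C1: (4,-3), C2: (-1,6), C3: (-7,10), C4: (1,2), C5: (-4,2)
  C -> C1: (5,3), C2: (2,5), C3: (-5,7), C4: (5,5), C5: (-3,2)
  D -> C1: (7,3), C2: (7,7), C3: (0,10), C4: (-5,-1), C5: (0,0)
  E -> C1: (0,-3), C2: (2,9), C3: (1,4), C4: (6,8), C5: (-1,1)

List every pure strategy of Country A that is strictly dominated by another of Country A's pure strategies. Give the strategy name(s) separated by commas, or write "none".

A: dominated, since B does at least as well everywhere (C1: 4>2, C2: -1>-4, C3: -7>-8, C4: 1>-1, C5: -4>-7).
B: dominated, since C does at least as well everywhere (C1: 5>4, C2: 2>-1, C3: -5>-7, C4: 5>1, C5: -3>-4).
C: no other strategy beats it everywhere (A at C1 (5>2); B at C1 (5>4); D at C4 (5>-5); E at C1 (5>0)).
Nothing dominates D: A at C1 (7>2); B at C1 (7>4); C at C1 (7>5); E at C1 (7>0).
E: no other strategy beats it everywhere (A at C2 (2>-4); B at C2 (2>-1); C at C2 (2=2); D at C3 (1>0)).

A, B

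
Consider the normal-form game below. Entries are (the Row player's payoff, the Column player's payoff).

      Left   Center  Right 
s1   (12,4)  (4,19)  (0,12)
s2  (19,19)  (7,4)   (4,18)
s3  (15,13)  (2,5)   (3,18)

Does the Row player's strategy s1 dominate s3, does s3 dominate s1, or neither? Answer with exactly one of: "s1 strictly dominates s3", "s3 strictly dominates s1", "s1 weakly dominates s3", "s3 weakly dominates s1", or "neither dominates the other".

neither dominates the other

Compare s1 to s3 across each choice by the Column player: Left: 12<15, Center: 4>2, Right: 0<3.
s1 does better at Center but worse at Left, Right; neither strategy dominates the other.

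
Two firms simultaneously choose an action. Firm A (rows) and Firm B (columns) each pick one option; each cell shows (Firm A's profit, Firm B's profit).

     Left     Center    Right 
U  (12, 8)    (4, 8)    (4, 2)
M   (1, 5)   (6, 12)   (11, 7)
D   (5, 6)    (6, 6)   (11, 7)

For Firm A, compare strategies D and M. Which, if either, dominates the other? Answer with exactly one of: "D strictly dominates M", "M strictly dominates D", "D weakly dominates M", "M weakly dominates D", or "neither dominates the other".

D weakly dominates M

D's payoffs vs M's, by Firm B's action — Left: 5>1, Center: 6=6, Right: 11=11.
D is at least as good everywhere and strictly better somewhere (tied only at Center, Right), so D weakly but not strictly dominates M.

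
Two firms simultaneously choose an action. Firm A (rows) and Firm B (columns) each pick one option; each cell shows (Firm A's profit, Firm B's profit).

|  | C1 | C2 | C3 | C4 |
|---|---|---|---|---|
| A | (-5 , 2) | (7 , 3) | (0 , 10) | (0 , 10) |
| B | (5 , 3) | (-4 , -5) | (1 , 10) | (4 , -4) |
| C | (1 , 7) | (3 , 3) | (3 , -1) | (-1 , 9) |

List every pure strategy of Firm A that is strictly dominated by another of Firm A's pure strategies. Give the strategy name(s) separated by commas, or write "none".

none

A is not dominated — it holds its own against B at C2 (7>-4); C at C2 (7>3).
B is not dominated — it holds its own against A at C1 (5>-5); C at C1 (5>1).
Nothing dominates C: A at C1 (1>-5); B at C2 (3>-4).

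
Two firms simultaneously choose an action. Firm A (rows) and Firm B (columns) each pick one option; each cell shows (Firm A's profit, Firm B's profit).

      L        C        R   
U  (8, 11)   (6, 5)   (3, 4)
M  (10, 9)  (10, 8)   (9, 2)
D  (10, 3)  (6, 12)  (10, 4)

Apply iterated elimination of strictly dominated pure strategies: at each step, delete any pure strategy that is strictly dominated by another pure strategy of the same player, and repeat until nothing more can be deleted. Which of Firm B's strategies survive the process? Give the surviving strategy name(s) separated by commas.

For Firm A, M strictly dominates U on the remaining columns (L: 10>8, C: 10>6, R: 9>3); eliminate U.
Column R is eliminated: C beats it against every remaining row (M: 8>2, D: 12>4).
Among the remaining strategies, none is strictly dominated by another pure strategy of the same player, so the elimination stops.
Surviving strategies — Firm A: {M, D}; Firm B: {L, C}.

L, C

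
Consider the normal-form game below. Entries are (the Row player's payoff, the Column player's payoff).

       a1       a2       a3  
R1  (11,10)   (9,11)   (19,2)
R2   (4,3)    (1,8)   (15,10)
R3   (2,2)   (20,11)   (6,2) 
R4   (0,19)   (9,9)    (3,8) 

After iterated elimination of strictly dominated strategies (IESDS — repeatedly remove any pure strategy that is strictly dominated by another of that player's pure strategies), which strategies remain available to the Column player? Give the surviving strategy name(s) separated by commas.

a2

The Row player's strategy R2 is strictly dominated by R1 (a1: 11>4, a2: 9>1, a3: 19>15) and is removed.
The Row player's strategy R4 is strictly dominated by R3 (a1: 2>0, a2: 20>9, a3: 6>3) and is removed.
Column a1 is eliminated: a2 beats it against every remaining row (R1: 11>10, R3: 11>2).
The Column player's strategy a3 is strictly dominated by a2 (R1: 11>2, R3: 11>2) and is removed.
Row R1 is eliminated: R3 beats it against every remaining column (a2: 20>9).
Among the remaining strategies, none is strictly dominated by another pure strategy of the same player, so the elimination stops.
Surviving strategies — the Row player: {R3}; the Column player: {a2}.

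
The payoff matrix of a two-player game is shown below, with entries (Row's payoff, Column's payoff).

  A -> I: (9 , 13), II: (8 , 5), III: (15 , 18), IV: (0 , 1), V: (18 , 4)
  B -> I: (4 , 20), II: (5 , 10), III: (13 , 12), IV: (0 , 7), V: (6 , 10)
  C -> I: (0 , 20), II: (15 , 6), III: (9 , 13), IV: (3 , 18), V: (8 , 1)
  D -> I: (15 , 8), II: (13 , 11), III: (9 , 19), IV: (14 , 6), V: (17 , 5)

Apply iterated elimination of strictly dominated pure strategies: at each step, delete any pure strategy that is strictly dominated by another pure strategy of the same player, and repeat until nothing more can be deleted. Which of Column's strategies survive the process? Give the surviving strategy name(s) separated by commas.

Column's strategy II is strictly dominated by III (A: 18>5, B: 12>10, C: 13>6, D: 19>11) and is removed.
Column's strategy IV is strictly dominated by I (A: 13>1, B: 20>7, C: 20>18, D: 8>6) and is removed.
Row's strategy B is strictly dominated by A (I: 9>4, III: 15>13, V: 18>6) and is removed.
Row C is eliminated: A beats it against every remaining column (I: 9>0, III: 15>9, V: 18>8).
For Column, III strictly dominates I on the remaining rows (A: 18>13, D: 19>8); eliminate I.
Row's strategy D is strictly dominated by A (III: 15>9, V: 18>17) and is removed.
For Column, III strictly dominates V on the remaining rows (A: 18>4); eliminate V.
Among the remaining strategies, none is strictly dominated by another pure strategy of the same player, so the elimination stops.
Surviving strategies — Row: {A}; Column: {III}.

III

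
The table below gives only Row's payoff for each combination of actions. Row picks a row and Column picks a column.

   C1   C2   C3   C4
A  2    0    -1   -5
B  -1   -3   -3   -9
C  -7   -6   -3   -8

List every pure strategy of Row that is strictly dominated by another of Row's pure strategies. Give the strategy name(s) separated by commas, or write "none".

B, C

A is not dominated — it holds its own against B at C1 (2>-1); C at C1 (2>-7).
B is strictly dominated by A (C1: 2>-1, C2: 0>-3, C3: -1>-3, C4: -5>-9).
C: dominated, since A does at least as well everywhere (C1: 2>-7, C2: 0>-6, C3: -1>-3, C4: -5>-8).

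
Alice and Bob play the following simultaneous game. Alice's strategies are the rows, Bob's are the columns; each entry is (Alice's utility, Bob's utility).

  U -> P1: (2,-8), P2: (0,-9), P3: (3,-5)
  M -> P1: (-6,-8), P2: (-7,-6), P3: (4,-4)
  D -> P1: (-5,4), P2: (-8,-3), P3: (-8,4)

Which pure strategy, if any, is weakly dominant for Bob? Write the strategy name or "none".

P3 vs P1: U: -5>-8, M: -4>-8, D: 4=4.
P3 vs P2: U: -5>-9, M: -4>-6, D: 4>-3.
P3 is at least as good as every other strategy against every opponent action, so it is weakly dominant.

P3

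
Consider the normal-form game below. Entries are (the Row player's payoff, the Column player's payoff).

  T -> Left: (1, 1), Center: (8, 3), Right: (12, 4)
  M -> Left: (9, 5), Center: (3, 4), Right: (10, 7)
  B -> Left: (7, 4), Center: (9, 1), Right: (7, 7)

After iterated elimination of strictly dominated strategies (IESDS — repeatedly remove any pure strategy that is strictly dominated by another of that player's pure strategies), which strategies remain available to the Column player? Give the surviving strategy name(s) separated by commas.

Right

For the Column player, Right strictly dominates Left on the remaining rows (T: 4>1, M: 7>5, B: 7>4); eliminate Left.
For the Row player, T strictly dominates M on the remaining columns (Center: 8>3, Right: 12>10); eliminate M.
For the Column player, Right strictly dominates Center on the remaining rows (T: 4>3, B: 7>1); eliminate Center.
Row B is eliminated: T beats it against every remaining column (Right: 12>7).
Among the remaining strategies, none is strictly dominated by another pure strategy of the same player, so the elimination stops.
Surviving strategies — the Row player: {T}; the Column player: {Right}.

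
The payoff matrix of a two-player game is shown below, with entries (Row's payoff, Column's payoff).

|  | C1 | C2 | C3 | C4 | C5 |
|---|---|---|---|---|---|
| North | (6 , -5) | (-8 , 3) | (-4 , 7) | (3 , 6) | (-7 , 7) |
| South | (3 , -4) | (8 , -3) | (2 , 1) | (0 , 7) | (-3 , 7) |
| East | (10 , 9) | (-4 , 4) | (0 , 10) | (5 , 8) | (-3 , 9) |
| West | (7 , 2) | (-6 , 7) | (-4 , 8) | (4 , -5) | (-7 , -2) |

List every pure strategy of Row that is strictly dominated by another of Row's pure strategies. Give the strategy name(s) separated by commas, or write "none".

North, West

North is strictly dominated by East (C1: 10>6, C2: -4>-8, C3: 0>-4, C4: 5>3, C5: -3>-7).
South: no other strategy beats it everywhere (North at C2 (8>-8); East at C2 (8>-4); West at C2 (8>-6)).
East: no other strategy beats it everywhere (North at C1 (10>6); South at C1 (10>3); West at C1 (10>7)).
West is strictly dominated by East (C1: 10>7, C2: -4>-6, C3: 0>-4, C4: 5>4, C5: -3>-7).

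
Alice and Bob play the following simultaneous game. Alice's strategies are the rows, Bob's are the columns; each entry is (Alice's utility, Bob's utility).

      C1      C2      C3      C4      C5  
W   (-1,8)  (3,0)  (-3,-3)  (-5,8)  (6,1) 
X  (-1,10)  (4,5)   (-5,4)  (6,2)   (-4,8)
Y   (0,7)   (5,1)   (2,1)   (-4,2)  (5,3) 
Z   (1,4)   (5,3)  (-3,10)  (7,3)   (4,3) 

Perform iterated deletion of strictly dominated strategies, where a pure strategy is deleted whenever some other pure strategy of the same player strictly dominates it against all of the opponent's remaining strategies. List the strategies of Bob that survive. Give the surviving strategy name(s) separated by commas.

Row X is eliminated: Z beats it against every remaining column (C1: 1>-1, C2: 5>4, C3: -3>-5, C4: 7>6, C5: 4>-4).
Column C2 is eliminated: C1 beats it against every remaining row (W: 8>0, Y: 7>1, Z: 4>3).
For Bob, C1 strictly dominates C5 on the remaining rows (W: 8>1, Y: 7>3, Z: 4>3); eliminate C5.
Alice's strategy W is strictly dominated by Y (C1: 0>-1, C3: 2>-3, C4: -4>-5) and is removed.
For Bob, C1 strictly dominates C4 on the remaining rows (Y: 7>2, Z: 4>3); eliminate C4.
Among the remaining strategies, none is strictly dominated by another pure strategy of the same player, so the elimination stops.
Surviving strategies — Alice: {Y, Z}; Bob: {C1, C3}.

C1, C3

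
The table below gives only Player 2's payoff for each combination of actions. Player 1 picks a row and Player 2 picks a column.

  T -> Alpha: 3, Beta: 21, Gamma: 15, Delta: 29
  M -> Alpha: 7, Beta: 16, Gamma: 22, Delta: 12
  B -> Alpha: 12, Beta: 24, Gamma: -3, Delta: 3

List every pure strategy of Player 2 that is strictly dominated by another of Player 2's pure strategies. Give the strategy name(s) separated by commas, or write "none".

Alpha

Beta strictly dominates Alpha — T: 21>3, M: 16>7, B: 24>12.
Beta is not dominated — it holds its own against Alpha at T (21>3); Gamma at T (21>15); Delta at M (16>12).
Gamma is not dominated — it holds its own against Alpha at T (15>3); Beta at M (22>16); Delta at M (22>12).
Nothing dominates Delta: Alpha at T (29>3); Beta at T (29>21); Gamma at T (29>15).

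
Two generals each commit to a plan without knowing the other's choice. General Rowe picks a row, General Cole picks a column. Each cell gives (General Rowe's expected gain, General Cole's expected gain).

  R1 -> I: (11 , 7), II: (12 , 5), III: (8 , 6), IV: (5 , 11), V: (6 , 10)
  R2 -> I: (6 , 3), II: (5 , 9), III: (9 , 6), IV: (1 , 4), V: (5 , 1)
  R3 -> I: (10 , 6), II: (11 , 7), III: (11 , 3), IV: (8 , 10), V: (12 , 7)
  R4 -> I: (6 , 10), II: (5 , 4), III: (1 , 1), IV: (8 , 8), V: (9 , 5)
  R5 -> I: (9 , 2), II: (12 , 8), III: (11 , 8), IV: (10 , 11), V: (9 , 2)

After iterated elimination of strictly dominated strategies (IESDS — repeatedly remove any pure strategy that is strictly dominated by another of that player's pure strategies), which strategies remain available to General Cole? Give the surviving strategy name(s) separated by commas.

General Rowe's strategy R2 is strictly dominated by R3 (I: 10>6, II: 11>5, III: 11>9, IV: 8>1, V: 12>5) and is removed.
For General Cole, IV strictly dominates II on the remaining rows (R1: 11>5, R3: 10>7, R4: 8>4, R5: 11>8); eliminate II.
Column III is eliminated: IV beats it against every remaining row (R1: 11>6, R3: 10>3, R4: 8>1, R5: 11>8).
For General Cole, IV strictly dominates V on the remaining rows (R1: 11>10, R3: 10>7, R4: 8>5, R5: 11>2); eliminate V.
General Rowe's strategy R4 is strictly dominated by R5 (I: 9>6, IV: 10>8) and is removed.
For General Cole, IV strictly dominates I on the remaining rows (R1: 11>7, R3: 10>6, R5: 11>2); eliminate I.
Row R1 is eliminated: R3 beats it against every remaining column (IV: 8>5).
General Rowe's strategy R3 is strictly dominated by R5 (IV: 10>8) and is removed.
Among the remaining strategies, none is strictly dominated by another pure strategy of the same player, so the elimination stops.
Surviving strategies — General Rowe: {R5}; General Cole: {IV}.

IV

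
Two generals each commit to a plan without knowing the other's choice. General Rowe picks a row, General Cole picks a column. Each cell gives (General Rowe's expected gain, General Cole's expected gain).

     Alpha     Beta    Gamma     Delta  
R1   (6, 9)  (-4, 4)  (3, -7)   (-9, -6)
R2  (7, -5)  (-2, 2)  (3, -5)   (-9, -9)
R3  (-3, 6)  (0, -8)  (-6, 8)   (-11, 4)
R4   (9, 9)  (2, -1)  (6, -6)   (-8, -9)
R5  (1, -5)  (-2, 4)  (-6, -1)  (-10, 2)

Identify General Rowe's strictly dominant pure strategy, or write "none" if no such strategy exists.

R4 vs R1: Alpha: 9>6, Beta: 2>-4, Gamma: 6>3, Delta: -8>-9.
R4 vs R2: Alpha: 9>7, Beta: 2>-2, Gamma: 6>3, Delta: -8>-9.
R4 vs R3: Alpha: 9>-3, Beta: 2>0, Gamma: 6>-6, Delta: -8>-11.
R4 vs R5: Alpha: 9>1, Beta: 2>-2, Gamma: 6>-6, Delta: -8>-10.
R4 strictly beats every other strategy against every opponent action, so it is strictly dominant.

R4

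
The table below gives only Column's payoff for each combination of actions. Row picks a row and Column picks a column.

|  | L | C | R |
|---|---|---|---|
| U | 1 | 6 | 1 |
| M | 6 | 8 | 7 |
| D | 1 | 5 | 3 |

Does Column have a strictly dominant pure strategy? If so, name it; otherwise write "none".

C vs L: U: 6>1, M: 8>6, D: 5>1.
C vs R: U: 6>1, M: 8>7, D: 5>3.
C strictly beats every other strategy against every opponent action, so it is strictly dominant.

C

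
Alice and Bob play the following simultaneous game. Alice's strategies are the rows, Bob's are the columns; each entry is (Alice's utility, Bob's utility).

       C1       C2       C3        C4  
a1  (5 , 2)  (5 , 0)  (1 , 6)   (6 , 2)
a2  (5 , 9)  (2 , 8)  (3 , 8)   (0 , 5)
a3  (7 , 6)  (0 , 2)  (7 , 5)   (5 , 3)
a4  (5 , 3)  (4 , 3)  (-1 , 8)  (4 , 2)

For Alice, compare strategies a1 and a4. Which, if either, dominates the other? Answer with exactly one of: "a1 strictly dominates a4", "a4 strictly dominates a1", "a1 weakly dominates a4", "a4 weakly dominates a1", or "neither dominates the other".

Compare a1 to a4 across every action of Bob: C1: 5=5, C2: 5>4, C3: 1>-1, C4: 6>4.
a1 is at least as good everywhere and strictly better somewhere (tied only at C1), so a1 weakly but not strictly dominates a4.

a1 weakly dominates a4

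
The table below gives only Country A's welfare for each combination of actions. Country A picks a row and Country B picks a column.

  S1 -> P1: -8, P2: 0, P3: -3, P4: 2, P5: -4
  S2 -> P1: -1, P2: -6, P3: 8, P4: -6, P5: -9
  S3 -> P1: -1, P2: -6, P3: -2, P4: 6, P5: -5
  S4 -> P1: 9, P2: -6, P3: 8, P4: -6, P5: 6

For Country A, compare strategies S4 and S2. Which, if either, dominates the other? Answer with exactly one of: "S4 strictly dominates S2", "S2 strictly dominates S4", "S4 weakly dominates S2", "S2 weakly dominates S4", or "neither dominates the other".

S4's payoffs vs S2's, by Country B's action — P1: 9>-1, P2: -6=-6, P3: 8=8, P4: -6=-6, P5: 6>-9.
S4 is at least as good everywhere and strictly better somewhere (tied only at P2, P3, P4), so S4 weakly but not strictly dominates S2.

S4 weakly dominates S2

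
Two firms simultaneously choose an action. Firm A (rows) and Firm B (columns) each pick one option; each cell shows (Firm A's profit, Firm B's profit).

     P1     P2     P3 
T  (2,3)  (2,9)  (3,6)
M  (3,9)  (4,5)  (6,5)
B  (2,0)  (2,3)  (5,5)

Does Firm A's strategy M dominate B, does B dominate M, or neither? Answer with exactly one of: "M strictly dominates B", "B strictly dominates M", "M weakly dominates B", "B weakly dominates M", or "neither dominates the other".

M strictly dominates B

Compare M to B across each choice by Firm B: P1: 3>2, P2: 4>2, P3: 6>5.
M gives a strictly higher payoff against each choice by Firm B, so M strictly dominates B.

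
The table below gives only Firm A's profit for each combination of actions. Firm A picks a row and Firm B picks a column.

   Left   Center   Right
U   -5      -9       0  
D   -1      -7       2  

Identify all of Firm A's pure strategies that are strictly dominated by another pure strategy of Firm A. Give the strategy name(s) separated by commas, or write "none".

U is strictly dominated by D (Left: -1>-5, Center: -7>-9, Right: 2>0).
Nothing dominates D: U at Left (-1>-5).

U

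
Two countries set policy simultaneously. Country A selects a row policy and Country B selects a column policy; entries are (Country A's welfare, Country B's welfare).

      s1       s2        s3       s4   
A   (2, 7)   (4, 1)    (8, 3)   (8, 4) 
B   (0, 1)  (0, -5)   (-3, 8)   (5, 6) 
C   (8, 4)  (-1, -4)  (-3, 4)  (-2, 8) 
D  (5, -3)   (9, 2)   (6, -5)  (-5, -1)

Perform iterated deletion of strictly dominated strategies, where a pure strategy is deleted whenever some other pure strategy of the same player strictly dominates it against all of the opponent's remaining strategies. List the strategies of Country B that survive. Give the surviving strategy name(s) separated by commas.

Row B is eliminated: A beats it against every remaining column (s1: 2>0, s2: 4>0, s3: 8>-3, s4: 8>5).
Country B's strategy s3 is strictly dominated by s4 (A: 4>3, C: 8>4, D: -1>-5) and is removed.
Among the remaining strategies, none is strictly dominated by another pure strategy of the same player, so the elimination stops.
Surviving strategies — Country A: {A, C, D}; Country B: {s1, s2, s4}.

s1, s2, s4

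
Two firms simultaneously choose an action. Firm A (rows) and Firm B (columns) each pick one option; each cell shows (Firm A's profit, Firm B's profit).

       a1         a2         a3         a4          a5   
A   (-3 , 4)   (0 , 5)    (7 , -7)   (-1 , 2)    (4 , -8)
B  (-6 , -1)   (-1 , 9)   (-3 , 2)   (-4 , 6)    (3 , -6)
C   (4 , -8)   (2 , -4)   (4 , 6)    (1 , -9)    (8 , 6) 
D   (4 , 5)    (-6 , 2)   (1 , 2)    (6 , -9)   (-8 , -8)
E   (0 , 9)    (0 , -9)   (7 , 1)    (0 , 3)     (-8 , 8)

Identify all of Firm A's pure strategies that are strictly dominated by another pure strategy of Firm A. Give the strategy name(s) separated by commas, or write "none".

Nothing dominates A: B at a1 (-3>-6); C at a3 (7>4); D at a2 (0>-6); E at a2 (0=0).
B: dominated, since A does at least as well everywhere (a1: -3>-6, a2: 0>-1, a3: 7>-3, a4: -1>-4, a5: 4>3).
C is not dominated — it holds its own against A at a1 (4>-3); B at a1 (4>-6); D at a1 (4=4); E at a1 (4>0).
Nothing dominates D: A at a1 (4>-3); B at a1 (4>-6); C at a1 (4=4); E at a1 (4>0).
Nothing dominates E: A at a1 (0>-3); B at a1 (0>-6); C at a3 (7>4); D at a2 (0>-6).

B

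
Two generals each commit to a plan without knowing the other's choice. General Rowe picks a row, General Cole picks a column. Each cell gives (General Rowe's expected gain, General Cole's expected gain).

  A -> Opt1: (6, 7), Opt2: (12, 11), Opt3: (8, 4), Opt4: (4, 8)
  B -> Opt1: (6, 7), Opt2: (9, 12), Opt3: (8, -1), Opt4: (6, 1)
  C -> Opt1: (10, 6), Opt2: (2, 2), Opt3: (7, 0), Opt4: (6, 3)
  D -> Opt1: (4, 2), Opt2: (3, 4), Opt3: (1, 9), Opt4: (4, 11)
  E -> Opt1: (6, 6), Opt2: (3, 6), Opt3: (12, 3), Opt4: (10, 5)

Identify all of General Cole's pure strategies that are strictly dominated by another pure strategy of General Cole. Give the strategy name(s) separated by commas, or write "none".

Opt1 is not dominated — it holds its own against Opt2 at C (6>2); Opt3 at A (7>4); Opt4 at B (7>1).
Nothing dominates Opt2: Opt1 at A (11>7); Opt3 at A (11>4); Opt4 at A (11>8).
Opt3 is strictly dominated by Opt4 (A: 8>4, B: 1>-1, C: 3>0, D: 11>9, E: 5>3).
Opt4: no other strategy beats it everywhere (Opt1 at A (8>7); Opt2 at C (3>2); Opt3 at A (8>4)).

Opt3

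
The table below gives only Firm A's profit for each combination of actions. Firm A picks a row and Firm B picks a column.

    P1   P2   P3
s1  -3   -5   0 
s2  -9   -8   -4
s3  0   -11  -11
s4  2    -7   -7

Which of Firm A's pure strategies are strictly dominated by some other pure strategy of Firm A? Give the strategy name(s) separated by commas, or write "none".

s2, s3

s1 is not dominated — it holds its own against s2 at P1 (-3>-9); s3 at P2 (-5>-11); s4 at P2 (-5>-7).
s2: dominated, since s1 does at least as well everywhere (P1: -3>-9, P2: -5>-8, P3: 0>-4).
s3 is strictly dominated by s4 (P1: 2>0, P2: -7>-11, P3: -7>-11).
s4: no other strategy beats it everywhere (s1 at P1 (2>-3); s2 at P1 (2>-9); s3 at P1 (2>0)).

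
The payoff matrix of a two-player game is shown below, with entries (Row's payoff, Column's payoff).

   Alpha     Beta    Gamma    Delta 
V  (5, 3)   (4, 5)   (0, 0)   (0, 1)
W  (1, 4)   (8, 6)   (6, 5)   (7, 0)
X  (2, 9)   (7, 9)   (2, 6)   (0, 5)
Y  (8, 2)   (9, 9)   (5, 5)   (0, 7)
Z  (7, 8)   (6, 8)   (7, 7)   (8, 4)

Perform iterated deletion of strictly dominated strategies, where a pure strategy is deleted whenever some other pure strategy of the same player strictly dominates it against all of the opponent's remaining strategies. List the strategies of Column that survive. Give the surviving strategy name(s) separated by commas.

Beta

Row's strategy V is strictly dominated by Z (Alpha: 7>5, Beta: 6>4, Gamma: 7>0, Delta: 8>0) and is removed.
Column's strategy Gamma is strictly dominated by Beta (W: 6>5, X: 9>6, Y: 9>5, Z: 8>7) and is removed.
Column's strategy Delta is strictly dominated by Beta (W: 6>0, X: 9>5, Y: 9>7, Z: 8>4) and is removed.
Row W is eliminated: Y beats it against every remaining column (Alpha: 8>1, Beta: 9>8).
For Row, Y strictly dominates X on the remaining columns (Alpha: 8>2, Beta: 9>7); eliminate X.
Row Z is eliminated: Y beats it against every remaining column (Alpha: 8>7, Beta: 9>6).
Column's strategy Alpha is strictly dominated by Beta (Y: 9>2) and is removed.
Among the remaining strategies, none is strictly dominated by another pure strategy of the same player, so the elimination stops.
Surviving strategies — Row: {Y}; Column: {Beta}.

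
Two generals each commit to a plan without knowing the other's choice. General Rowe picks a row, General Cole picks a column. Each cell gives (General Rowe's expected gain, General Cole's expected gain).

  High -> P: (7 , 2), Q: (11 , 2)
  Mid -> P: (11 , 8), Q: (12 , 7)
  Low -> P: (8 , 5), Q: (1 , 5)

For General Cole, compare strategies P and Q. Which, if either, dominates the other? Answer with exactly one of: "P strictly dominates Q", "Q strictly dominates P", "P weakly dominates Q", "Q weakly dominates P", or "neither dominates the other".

P weakly dominates Q

P's payoffs vs Q's, by General Rowe's action — High: 2=2, Mid: 8>7, Low: 5=5.
P is at least as good everywhere and strictly better somewhere (tied only at High, Low), so P weakly but not strictly dominates Q.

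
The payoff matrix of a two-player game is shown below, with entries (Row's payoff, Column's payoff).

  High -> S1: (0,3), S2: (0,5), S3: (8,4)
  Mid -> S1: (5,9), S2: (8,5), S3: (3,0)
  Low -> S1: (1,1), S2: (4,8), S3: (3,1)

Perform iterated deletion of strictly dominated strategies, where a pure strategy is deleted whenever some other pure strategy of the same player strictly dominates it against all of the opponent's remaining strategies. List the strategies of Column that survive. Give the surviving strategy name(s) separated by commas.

For Column, S2 strictly dominates S3 on the remaining rows (High: 5>4, Mid: 5>0, Low: 8>1); eliminate S3.
For Row, Mid strictly dominates High on the remaining columns (S1: 5>0, S2: 8>0); eliminate High.
Row Low is eliminated: Mid beats it against every remaining column (S1: 5>1, S2: 8>4).
Column S2 is eliminated: S1 beats it against every remaining row (Mid: 9>5).
Among the remaining strategies, none is strictly dominated by another pure strategy of the same player, so the elimination stops.
Surviving strategies — Row: {Mid}; Column: {S1}.

S1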